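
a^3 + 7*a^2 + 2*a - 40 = (a - 2)*(a + 4)*(a + 5)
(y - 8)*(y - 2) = y^2 - 10*y + 16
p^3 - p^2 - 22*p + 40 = (p - 4)*(p - 2)*(p + 5)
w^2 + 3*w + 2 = (w + 1)*(w + 2)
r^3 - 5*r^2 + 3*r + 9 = (r - 3)^2*(r + 1)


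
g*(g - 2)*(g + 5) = g^3 + 3*g^2 - 10*g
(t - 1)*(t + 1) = t^2 - 1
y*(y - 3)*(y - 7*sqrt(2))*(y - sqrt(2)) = y^4 - 8*sqrt(2)*y^3 - 3*y^3 + 14*y^2 + 24*sqrt(2)*y^2 - 42*y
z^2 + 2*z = z*(z + 2)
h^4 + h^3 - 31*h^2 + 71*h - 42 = (h - 3)*(h - 2)*(h - 1)*(h + 7)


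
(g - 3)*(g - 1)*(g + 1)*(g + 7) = g^4 + 4*g^3 - 22*g^2 - 4*g + 21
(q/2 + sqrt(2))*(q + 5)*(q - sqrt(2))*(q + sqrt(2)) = q^4/2 + sqrt(2)*q^3 + 5*q^3/2 - q^2 + 5*sqrt(2)*q^2 - 5*q - 2*sqrt(2)*q - 10*sqrt(2)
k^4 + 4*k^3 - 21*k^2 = k^2*(k - 3)*(k + 7)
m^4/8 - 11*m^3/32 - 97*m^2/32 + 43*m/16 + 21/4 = (m/4 + 1)*(m/2 + 1/2)*(m - 6)*(m - 7/4)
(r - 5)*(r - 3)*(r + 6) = r^3 - 2*r^2 - 33*r + 90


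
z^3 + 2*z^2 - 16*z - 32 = (z - 4)*(z + 2)*(z + 4)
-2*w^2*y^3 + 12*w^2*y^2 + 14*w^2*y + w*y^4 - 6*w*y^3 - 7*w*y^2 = y*(-2*w + y)*(y - 7)*(w*y + w)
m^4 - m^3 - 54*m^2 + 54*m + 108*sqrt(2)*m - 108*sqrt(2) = (m - 1)*(m - 3*sqrt(2))^2*(m + 6*sqrt(2))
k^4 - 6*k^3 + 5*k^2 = k^2*(k - 5)*(k - 1)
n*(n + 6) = n^2 + 6*n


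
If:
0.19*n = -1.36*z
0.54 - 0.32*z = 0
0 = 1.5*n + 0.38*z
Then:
No Solution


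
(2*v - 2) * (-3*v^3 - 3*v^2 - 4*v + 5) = -6*v^4 - 2*v^2 + 18*v - 10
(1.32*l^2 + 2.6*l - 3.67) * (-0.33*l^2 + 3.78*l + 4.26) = -0.4356*l^4 + 4.1316*l^3 + 16.6623*l^2 - 2.7966*l - 15.6342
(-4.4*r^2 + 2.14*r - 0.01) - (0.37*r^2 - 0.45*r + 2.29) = -4.77*r^2 + 2.59*r - 2.3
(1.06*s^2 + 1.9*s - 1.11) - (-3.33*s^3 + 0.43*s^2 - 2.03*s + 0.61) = 3.33*s^3 + 0.63*s^2 + 3.93*s - 1.72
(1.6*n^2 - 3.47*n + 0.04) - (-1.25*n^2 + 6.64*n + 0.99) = 2.85*n^2 - 10.11*n - 0.95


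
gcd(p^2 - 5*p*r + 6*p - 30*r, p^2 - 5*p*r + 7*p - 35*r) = p - 5*r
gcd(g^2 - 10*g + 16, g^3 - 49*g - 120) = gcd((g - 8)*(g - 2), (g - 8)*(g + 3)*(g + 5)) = g - 8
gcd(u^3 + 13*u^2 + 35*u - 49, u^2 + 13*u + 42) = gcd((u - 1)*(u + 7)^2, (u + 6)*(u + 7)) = u + 7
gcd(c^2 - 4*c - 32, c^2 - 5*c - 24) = c - 8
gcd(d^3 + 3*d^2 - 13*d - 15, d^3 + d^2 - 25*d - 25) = d^2 + 6*d + 5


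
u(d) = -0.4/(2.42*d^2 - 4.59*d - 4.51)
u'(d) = -0.4*(4.59 - 4.84*d)/(2.42*d^2 - 4.59*d - 4.51)^2 = (1.936*d - 1.836)/(-2.42*d^2 + 4.59*d + 4.51)^2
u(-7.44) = -0.00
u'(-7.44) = -0.00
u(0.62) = 0.06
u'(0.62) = -0.02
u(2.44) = 0.31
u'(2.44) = 1.70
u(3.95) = -0.03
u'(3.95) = 0.03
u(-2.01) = -0.03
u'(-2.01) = -0.03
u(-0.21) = 0.12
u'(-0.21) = -0.19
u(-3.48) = -0.01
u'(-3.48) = -0.01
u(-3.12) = -0.01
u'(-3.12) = -0.01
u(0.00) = 0.09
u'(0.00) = -0.09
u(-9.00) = -0.00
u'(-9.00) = -0.00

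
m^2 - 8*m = m*(m - 8)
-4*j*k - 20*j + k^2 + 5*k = (-4*j + k)*(k + 5)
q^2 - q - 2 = (q - 2)*(q + 1)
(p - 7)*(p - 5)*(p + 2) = p^3 - 10*p^2 + 11*p + 70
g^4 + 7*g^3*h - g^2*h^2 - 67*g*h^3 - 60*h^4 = (g - 3*h)*(g + h)*(g + 4*h)*(g + 5*h)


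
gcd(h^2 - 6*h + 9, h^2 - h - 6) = h - 3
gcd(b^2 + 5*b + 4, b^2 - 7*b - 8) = b + 1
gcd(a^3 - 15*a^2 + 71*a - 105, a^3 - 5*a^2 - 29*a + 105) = a^2 - 10*a + 21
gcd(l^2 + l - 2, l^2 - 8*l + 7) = l - 1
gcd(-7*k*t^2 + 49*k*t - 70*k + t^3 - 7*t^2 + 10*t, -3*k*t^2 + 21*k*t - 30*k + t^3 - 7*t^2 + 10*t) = t^2 - 7*t + 10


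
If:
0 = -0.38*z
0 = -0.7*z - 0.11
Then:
No Solution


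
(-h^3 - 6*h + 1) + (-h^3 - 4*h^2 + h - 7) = -2*h^3 - 4*h^2 - 5*h - 6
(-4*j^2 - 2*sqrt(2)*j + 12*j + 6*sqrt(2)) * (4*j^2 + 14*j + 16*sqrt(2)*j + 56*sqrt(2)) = -16*j^4 - 72*sqrt(2)*j^3 - 8*j^3 - 36*sqrt(2)*j^2 + 104*j^2 - 32*j + 756*sqrt(2)*j + 672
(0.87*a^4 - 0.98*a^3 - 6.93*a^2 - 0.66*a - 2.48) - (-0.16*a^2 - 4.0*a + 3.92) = 0.87*a^4 - 0.98*a^3 - 6.77*a^2 + 3.34*a - 6.4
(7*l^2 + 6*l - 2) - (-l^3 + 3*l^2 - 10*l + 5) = l^3 + 4*l^2 + 16*l - 7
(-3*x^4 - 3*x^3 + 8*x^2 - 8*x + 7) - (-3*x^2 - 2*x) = -3*x^4 - 3*x^3 + 11*x^2 - 6*x + 7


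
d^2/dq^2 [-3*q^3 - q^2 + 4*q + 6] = -18*q - 2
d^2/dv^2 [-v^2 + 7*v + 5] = -2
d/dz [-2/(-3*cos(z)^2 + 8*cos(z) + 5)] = 4*(3*cos(z) - 4)*sin(z)/(-3*cos(z)^2 + 8*cos(z) + 5)^2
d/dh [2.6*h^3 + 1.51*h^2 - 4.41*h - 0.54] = 7.8*h^2 + 3.02*h - 4.41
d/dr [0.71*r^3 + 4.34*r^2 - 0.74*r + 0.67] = 2.13*r^2 + 8.68*r - 0.74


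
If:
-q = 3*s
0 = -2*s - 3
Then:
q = 9/2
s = -3/2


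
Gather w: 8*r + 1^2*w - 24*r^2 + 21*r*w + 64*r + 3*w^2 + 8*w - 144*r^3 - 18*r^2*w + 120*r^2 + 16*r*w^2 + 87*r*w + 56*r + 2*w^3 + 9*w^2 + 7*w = -144*r^3 + 96*r^2 + 128*r + 2*w^3 + w^2*(16*r + 12) + w*(-18*r^2 + 108*r + 16)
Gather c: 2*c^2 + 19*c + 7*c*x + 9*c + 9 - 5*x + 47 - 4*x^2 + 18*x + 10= 2*c^2 + c*(7*x + 28) - 4*x^2 + 13*x + 66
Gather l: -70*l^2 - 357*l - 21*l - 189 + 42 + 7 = -70*l^2 - 378*l - 140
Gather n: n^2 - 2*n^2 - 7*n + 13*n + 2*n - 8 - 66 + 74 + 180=-n^2 + 8*n + 180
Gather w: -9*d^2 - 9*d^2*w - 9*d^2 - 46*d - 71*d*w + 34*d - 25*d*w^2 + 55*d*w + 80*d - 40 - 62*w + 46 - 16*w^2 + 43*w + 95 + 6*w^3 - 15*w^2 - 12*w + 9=-18*d^2 + 68*d + 6*w^3 + w^2*(-25*d - 31) + w*(-9*d^2 - 16*d - 31) + 110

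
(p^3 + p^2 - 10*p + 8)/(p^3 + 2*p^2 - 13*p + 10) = (p + 4)/(p + 5)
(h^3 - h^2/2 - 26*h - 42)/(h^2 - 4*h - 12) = h + 7/2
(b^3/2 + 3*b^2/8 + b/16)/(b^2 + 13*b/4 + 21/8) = b*(8*b^2 + 6*b + 1)/(2*(8*b^2 + 26*b + 21))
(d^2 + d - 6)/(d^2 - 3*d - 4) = (-d^2 - d + 6)/(-d^2 + 3*d + 4)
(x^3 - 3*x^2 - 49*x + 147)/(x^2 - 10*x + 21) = x + 7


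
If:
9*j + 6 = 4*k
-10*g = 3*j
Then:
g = 1/5 - 2*k/15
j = 4*k/9 - 2/3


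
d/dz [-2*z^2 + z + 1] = 1 - 4*z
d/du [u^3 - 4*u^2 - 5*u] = 3*u^2 - 8*u - 5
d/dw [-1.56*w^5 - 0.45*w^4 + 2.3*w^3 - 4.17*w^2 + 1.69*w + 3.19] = -7.8*w^4 - 1.8*w^3 + 6.9*w^2 - 8.34*w + 1.69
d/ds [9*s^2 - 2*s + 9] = 18*s - 2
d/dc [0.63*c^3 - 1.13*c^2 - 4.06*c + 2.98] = 1.89*c^2 - 2.26*c - 4.06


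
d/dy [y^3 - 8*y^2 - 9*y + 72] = 3*y^2 - 16*y - 9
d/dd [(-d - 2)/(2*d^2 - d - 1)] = (-2*d^2 + d + (d + 2)*(4*d - 1) + 1)/(-2*d^2 + d + 1)^2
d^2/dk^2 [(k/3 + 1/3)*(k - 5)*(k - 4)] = 2*k - 16/3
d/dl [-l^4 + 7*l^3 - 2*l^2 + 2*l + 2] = -4*l^3 + 21*l^2 - 4*l + 2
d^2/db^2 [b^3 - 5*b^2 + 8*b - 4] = 6*b - 10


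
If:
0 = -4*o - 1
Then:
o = -1/4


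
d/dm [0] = 0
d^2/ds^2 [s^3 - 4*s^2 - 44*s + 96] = 6*s - 8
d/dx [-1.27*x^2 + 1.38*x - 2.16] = 1.38 - 2.54*x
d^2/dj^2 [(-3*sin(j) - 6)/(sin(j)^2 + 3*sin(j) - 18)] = 3*(sin(j)^5 + 5*sin(j)^4 + 124*sin(j)^3 + 204*sin(j)^2 + 288*sin(j) - 216)/(sin(j)^2 + 3*sin(j) - 18)^3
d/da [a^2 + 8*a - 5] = 2*a + 8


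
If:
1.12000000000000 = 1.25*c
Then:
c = 0.90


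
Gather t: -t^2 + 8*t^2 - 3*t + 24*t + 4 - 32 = 7*t^2 + 21*t - 28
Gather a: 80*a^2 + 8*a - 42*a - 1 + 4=80*a^2 - 34*a + 3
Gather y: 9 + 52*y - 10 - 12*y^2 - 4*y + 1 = -12*y^2 + 48*y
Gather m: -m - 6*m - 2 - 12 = -7*m - 14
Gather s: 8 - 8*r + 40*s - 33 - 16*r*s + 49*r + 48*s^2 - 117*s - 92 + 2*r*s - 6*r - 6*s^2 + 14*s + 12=35*r + 42*s^2 + s*(-14*r - 63) - 105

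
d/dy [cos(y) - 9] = -sin(y)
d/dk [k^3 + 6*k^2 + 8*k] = 3*k^2 + 12*k + 8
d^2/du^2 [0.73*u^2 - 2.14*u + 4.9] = 1.46000000000000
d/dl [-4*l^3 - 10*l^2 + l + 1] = -12*l^2 - 20*l + 1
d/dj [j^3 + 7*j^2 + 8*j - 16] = 3*j^2 + 14*j + 8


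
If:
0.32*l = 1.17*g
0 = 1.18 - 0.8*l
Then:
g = 0.40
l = 1.48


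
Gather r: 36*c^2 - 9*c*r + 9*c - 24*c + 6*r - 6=36*c^2 - 15*c + r*(6 - 9*c) - 6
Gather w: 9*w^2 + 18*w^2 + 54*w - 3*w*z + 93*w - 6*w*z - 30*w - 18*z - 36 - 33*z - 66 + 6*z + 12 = 27*w^2 + w*(117 - 9*z) - 45*z - 90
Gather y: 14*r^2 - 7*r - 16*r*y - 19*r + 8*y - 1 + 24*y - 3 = 14*r^2 - 26*r + y*(32 - 16*r) - 4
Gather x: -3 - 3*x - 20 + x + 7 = -2*x - 16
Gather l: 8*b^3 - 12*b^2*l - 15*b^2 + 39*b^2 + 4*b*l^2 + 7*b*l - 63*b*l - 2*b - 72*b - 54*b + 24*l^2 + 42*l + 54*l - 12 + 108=8*b^3 + 24*b^2 - 128*b + l^2*(4*b + 24) + l*(-12*b^2 - 56*b + 96) + 96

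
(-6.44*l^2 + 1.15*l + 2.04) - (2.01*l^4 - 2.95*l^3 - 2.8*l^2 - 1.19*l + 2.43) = -2.01*l^4 + 2.95*l^3 - 3.64*l^2 + 2.34*l - 0.39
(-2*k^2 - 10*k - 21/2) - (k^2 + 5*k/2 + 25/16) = -3*k^2 - 25*k/2 - 193/16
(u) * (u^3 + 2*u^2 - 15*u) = u^4 + 2*u^3 - 15*u^2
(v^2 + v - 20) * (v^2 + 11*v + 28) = v^4 + 12*v^3 + 19*v^2 - 192*v - 560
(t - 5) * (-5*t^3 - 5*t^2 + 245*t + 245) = -5*t^4 + 20*t^3 + 270*t^2 - 980*t - 1225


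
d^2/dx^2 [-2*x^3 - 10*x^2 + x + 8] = -12*x - 20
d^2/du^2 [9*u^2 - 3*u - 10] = 18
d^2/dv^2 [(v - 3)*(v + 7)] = 2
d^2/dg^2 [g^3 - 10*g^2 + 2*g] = 6*g - 20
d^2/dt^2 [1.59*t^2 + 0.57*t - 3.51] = 3.18000000000000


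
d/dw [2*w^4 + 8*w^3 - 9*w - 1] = 8*w^3 + 24*w^2 - 9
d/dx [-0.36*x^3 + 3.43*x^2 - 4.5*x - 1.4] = -1.08*x^2 + 6.86*x - 4.5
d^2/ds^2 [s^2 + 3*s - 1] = 2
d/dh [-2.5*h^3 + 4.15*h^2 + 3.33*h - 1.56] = -7.5*h^2 + 8.3*h + 3.33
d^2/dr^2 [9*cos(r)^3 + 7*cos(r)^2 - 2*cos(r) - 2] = -19*cos(r)/4 - 14*cos(2*r) - 81*cos(3*r)/4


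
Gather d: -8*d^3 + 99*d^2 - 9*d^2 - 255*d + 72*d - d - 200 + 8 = -8*d^3 + 90*d^2 - 184*d - 192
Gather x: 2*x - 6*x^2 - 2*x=-6*x^2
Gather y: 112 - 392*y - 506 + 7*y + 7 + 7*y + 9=-378*y - 378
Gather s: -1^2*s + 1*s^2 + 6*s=s^2 + 5*s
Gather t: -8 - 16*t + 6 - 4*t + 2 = -20*t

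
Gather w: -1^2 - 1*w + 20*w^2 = 20*w^2 - w - 1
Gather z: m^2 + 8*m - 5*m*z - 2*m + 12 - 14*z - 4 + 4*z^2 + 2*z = m^2 + 6*m + 4*z^2 + z*(-5*m - 12) + 8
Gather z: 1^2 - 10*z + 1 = 2 - 10*z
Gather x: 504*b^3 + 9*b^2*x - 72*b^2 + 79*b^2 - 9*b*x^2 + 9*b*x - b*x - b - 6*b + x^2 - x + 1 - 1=504*b^3 + 7*b^2 - 7*b + x^2*(1 - 9*b) + x*(9*b^2 + 8*b - 1)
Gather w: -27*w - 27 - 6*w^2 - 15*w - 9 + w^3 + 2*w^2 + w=w^3 - 4*w^2 - 41*w - 36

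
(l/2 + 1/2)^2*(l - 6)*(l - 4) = l^4/4 - 2*l^3 + 5*l^2/4 + 19*l/2 + 6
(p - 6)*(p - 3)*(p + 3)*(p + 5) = p^4 - p^3 - 39*p^2 + 9*p + 270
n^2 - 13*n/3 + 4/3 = (n - 4)*(n - 1/3)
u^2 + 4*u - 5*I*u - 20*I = (u + 4)*(u - 5*I)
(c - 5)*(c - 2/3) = c^2 - 17*c/3 + 10/3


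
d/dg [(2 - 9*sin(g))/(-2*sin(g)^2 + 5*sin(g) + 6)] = 2*(-9*sin(g)^2 + 4*sin(g) - 32)*cos(g)/(2*sin(g)^2 - 5*sin(g) - 6)^2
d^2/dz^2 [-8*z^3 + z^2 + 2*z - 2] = 2 - 48*z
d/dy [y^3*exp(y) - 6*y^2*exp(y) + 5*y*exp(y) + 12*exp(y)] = (y^3 - 3*y^2 - 7*y + 17)*exp(y)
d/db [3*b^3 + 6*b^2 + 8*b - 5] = 9*b^2 + 12*b + 8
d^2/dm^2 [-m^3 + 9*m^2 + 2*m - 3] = 18 - 6*m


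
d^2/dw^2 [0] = 0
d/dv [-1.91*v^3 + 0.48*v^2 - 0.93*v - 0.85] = -5.73*v^2 + 0.96*v - 0.93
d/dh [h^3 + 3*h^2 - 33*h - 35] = 3*h^2 + 6*h - 33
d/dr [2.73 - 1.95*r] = -1.95000000000000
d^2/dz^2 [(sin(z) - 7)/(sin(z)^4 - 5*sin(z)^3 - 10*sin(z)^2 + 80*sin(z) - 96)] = (-9*sin(z)^9 + 167*sin(z)^8 - 873*sin(z)^7 + 1085*sin(z)^6 + 618*sin(z)^5 + 12372*sin(z)^4 - 46200*sin(z)^3 + 9016*sin(z)^2 + 92544*sin(z) - 60800)/((sin(z) - 4)^3*(sin(z) - 3)^3*(sin(z) - 2)^3*(sin(z) + 4)^3)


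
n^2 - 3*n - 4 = (n - 4)*(n + 1)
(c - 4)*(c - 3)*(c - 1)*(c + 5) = c^4 - 3*c^3 - 21*c^2 + 83*c - 60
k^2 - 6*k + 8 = (k - 4)*(k - 2)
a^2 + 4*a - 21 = (a - 3)*(a + 7)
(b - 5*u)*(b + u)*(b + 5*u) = b^3 + b^2*u - 25*b*u^2 - 25*u^3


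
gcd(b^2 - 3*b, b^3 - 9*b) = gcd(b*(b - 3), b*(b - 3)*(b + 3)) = b^2 - 3*b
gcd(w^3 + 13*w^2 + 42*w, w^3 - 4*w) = w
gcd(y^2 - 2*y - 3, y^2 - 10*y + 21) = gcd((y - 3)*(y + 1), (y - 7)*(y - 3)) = y - 3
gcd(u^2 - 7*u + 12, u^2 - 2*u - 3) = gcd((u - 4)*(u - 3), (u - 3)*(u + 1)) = u - 3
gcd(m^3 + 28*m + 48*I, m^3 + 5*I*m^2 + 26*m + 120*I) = m + 4*I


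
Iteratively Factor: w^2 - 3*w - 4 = (w + 1)*(w - 4)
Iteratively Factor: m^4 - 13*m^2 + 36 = (m - 3)*(m^3 + 3*m^2 - 4*m - 12) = (m - 3)*(m - 2)*(m^2 + 5*m + 6) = (m - 3)*(m - 2)*(m + 2)*(m + 3)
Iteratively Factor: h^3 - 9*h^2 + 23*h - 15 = (h - 1)*(h^2 - 8*h + 15) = (h - 3)*(h - 1)*(h - 5)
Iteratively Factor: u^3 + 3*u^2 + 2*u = (u + 2)*(u^2 + u) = u*(u + 2)*(u + 1)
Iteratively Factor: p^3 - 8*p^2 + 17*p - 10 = (p - 1)*(p^2 - 7*p + 10) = (p - 2)*(p - 1)*(p - 5)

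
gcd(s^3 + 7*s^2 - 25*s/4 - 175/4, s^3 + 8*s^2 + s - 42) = s + 7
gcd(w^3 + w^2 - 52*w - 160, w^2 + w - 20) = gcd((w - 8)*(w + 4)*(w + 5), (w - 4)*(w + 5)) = w + 5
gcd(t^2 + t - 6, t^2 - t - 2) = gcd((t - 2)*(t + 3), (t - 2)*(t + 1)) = t - 2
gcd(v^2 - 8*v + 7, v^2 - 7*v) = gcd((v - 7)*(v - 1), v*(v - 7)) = v - 7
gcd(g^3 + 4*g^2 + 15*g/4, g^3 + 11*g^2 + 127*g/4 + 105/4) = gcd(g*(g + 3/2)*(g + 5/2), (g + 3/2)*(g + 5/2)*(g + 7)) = g^2 + 4*g + 15/4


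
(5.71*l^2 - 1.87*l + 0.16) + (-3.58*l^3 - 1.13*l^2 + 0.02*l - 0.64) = -3.58*l^3 + 4.58*l^2 - 1.85*l - 0.48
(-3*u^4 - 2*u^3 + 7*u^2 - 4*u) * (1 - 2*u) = 6*u^5 + u^4 - 16*u^3 + 15*u^2 - 4*u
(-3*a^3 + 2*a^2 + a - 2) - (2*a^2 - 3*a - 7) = -3*a^3 + 4*a + 5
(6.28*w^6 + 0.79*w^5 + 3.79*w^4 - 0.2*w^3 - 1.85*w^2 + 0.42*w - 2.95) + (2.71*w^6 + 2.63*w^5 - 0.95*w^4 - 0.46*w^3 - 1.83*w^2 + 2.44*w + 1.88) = 8.99*w^6 + 3.42*w^5 + 2.84*w^4 - 0.66*w^3 - 3.68*w^2 + 2.86*w - 1.07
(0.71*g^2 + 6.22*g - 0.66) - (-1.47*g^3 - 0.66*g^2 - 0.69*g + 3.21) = 1.47*g^3 + 1.37*g^2 + 6.91*g - 3.87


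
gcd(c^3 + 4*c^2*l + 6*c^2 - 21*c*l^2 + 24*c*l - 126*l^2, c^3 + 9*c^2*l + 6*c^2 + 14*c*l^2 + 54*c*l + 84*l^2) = c^2 + 7*c*l + 6*c + 42*l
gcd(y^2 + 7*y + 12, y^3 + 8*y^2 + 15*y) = y + 3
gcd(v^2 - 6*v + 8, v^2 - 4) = v - 2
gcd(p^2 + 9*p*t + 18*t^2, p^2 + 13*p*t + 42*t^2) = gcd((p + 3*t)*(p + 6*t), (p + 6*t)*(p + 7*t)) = p + 6*t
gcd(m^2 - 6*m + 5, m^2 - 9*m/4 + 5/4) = m - 1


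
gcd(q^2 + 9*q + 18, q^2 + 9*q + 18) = q^2 + 9*q + 18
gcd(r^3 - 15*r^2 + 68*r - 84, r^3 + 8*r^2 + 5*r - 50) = r - 2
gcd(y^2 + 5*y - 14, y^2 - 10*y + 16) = y - 2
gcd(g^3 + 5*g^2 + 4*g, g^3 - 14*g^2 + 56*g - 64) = 1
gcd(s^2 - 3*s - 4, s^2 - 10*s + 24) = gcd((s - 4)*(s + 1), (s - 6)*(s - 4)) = s - 4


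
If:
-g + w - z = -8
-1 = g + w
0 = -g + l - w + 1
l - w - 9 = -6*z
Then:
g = 32/11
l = -2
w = -43/11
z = 13/11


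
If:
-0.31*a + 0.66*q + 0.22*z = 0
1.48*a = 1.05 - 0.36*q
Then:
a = 0.0727673649393605*z + 0.636714443219405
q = 0.299062844542448 - 0.299154722528482*z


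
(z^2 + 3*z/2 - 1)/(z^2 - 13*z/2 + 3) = (z + 2)/(z - 6)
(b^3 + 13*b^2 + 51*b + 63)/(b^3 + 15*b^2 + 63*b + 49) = (b^2 + 6*b + 9)/(b^2 + 8*b + 7)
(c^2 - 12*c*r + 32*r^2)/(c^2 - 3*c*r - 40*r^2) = (c - 4*r)/(c + 5*r)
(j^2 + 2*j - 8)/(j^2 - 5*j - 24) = (-j^2 - 2*j + 8)/(-j^2 + 5*j + 24)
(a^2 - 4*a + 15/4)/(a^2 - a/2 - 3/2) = (a - 5/2)/(a + 1)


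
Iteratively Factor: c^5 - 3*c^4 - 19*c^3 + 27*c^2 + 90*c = (c - 3)*(c^4 - 19*c^2 - 30*c) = (c - 5)*(c - 3)*(c^3 + 5*c^2 + 6*c) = (c - 5)*(c - 3)*(c + 2)*(c^2 + 3*c) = (c - 5)*(c - 3)*(c + 2)*(c + 3)*(c)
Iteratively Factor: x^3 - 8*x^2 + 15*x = (x - 5)*(x^2 - 3*x) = x*(x - 5)*(x - 3)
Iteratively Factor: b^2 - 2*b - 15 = (b - 5)*(b + 3)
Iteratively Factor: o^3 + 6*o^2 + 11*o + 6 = (o + 2)*(o^2 + 4*o + 3) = (o + 2)*(o + 3)*(o + 1)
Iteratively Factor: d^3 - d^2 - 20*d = (d + 4)*(d^2 - 5*d) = (d - 5)*(d + 4)*(d)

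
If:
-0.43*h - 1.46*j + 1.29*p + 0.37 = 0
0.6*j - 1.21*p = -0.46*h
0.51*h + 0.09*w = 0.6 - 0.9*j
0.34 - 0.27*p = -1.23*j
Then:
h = 38.06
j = 3.25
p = 16.08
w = -241.57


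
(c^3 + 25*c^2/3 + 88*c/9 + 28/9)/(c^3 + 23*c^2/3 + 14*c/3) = (c + 2/3)/c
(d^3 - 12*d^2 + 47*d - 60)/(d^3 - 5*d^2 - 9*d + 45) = (d - 4)/(d + 3)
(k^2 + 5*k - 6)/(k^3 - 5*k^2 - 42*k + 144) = (k - 1)/(k^2 - 11*k + 24)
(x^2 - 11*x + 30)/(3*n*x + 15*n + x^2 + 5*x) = (x^2 - 11*x + 30)/(3*n*x + 15*n + x^2 + 5*x)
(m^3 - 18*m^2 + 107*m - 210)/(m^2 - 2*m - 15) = (m^2 - 13*m + 42)/(m + 3)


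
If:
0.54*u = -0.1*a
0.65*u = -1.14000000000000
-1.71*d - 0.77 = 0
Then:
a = 9.47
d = -0.45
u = -1.75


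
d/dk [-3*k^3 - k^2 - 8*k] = -9*k^2 - 2*k - 8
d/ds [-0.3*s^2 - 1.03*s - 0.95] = -0.6*s - 1.03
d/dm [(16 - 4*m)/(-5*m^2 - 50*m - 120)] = 4*(m^2 + 10*m - 2*(m - 4)*(m + 5) + 24)/(5*(m^2 + 10*m + 24)^2)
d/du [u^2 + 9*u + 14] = 2*u + 9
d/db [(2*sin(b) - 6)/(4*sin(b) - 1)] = 22*cos(b)/(4*sin(b) - 1)^2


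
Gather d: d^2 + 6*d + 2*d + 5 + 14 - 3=d^2 + 8*d + 16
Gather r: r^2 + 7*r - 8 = r^2 + 7*r - 8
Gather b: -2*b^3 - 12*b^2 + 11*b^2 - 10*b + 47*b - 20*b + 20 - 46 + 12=-2*b^3 - b^2 + 17*b - 14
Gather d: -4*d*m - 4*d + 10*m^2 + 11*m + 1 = d*(-4*m - 4) + 10*m^2 + 11*m + 1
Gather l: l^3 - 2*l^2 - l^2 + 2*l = l^3 - 3*l^2 + 2*l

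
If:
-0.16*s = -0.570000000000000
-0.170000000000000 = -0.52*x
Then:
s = 3.56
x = 0.33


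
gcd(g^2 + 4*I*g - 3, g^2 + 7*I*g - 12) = g + 3*I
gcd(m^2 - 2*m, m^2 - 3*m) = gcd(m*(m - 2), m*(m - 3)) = m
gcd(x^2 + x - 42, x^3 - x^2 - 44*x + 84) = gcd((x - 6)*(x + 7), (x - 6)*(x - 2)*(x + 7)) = x^2 + x - 42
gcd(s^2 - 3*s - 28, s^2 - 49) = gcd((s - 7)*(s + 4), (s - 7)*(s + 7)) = s - 7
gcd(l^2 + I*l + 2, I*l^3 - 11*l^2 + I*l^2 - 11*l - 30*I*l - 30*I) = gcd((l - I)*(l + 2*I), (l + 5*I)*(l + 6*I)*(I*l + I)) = 1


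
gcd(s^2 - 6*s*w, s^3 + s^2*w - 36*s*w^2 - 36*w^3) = s - 6*w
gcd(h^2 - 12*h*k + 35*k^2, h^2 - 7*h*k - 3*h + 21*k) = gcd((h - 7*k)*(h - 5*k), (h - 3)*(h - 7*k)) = h - 7*k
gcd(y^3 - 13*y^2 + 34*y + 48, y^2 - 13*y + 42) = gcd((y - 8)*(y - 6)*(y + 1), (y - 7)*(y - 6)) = y - 6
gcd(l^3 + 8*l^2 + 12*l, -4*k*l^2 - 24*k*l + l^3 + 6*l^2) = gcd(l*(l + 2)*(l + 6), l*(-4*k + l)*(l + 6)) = l^2 + 6*l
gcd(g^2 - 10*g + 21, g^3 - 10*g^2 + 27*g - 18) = g - 3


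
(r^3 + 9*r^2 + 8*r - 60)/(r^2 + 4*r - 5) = (r^2 + 4*r - 12)/(r - 1)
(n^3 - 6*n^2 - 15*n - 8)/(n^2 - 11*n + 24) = (n^2 + 2*n + 1)/(n - 3)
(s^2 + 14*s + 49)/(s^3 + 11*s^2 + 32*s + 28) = (s + 7)/(s^2 + 4*s + 4)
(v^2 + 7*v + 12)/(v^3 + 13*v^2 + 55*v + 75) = (v + 4)/(v^2 + 10*v + 25)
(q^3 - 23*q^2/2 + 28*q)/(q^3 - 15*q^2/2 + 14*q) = (q - 8)/(q - 4)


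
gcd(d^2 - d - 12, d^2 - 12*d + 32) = d - 4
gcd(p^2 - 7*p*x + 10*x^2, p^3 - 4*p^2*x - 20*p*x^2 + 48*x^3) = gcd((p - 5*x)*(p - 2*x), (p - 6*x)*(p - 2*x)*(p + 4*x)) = -p + 2*x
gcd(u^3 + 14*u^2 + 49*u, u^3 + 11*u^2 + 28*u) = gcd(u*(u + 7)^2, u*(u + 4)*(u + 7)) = u^2 + 7*u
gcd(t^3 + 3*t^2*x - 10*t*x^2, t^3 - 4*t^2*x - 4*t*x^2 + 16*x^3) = -t + 2*x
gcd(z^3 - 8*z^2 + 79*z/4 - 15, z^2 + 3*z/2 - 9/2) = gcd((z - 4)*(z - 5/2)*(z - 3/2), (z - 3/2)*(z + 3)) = z - 3/2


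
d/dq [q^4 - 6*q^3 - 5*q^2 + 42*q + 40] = 4*q^3 - 18*q^2 - 10*q + 42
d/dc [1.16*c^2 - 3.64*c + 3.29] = 2.32*c - 3.64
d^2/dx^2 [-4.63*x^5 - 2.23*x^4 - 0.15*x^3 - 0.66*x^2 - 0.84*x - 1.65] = -92.6*x^3 - 26.76*x^2 - 0.9*x - 1.32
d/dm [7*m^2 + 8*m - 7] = 14*m + 8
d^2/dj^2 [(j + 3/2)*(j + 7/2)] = 2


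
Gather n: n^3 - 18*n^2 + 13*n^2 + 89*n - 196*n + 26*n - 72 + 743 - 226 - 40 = n^3 - 5*n^2 - 81*n + 405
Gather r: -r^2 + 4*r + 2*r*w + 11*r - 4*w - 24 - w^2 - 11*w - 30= -r^2 + r*(2*w + 15) - w^2 - 15*w - 54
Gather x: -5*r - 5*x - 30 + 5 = -5*r - 5*x - 25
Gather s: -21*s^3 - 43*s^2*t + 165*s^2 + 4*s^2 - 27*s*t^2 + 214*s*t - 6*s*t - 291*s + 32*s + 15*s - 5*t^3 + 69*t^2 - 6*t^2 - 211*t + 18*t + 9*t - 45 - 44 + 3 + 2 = -21*s^3 + s^2*(169 - 43*t) + s*(-27*t^2 + 208*t - 244) - 5*t^3 + 63*t^2 - 184*t - 84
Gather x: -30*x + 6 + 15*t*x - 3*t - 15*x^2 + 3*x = -3*t - 15*x^2 + x*(15*t - 27) + 6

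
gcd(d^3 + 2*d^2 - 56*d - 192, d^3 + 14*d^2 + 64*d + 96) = d^2 + 10*d + 24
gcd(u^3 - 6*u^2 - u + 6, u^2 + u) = u + 1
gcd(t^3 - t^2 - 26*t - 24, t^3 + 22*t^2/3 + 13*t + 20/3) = t + 1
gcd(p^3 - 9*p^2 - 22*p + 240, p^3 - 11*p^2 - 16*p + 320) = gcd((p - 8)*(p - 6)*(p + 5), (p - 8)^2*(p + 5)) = p^2 - 3*p - 40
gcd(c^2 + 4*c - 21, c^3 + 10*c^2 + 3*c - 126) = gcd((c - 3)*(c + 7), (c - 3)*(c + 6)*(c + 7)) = c^2 + 4*c - 21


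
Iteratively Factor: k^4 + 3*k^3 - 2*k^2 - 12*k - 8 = (k + 2)*(k^3 + k^2 - 4*k - 4) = (k + 2)^2*(k^2 - k - 2) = (k - 2)*(k + 2)^2*(k + 1)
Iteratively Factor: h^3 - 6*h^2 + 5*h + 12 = (h + 1)*(h^2 - 7*h + 12) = (h - 3)*(h + 1)*(h - 4)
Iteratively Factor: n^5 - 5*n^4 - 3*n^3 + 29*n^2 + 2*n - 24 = (n + 1)*(n^4 - 6*n^3 + 3*n^2 + 26*n - 24) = (n + 1)*(n + 2)*(n^3 - 8*n^2 + 19*n - 12) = (n - 3)*(n + 1)*(n + 2)*(n^2 - 5*n + 4) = (n - 4)*(n - 3)*(n + 1)*(n + 2)*(n - 1)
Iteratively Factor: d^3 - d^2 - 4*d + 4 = (d - 2)*(d^2 + d - 2) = (d - 2)*(d - 1)*(d + 2)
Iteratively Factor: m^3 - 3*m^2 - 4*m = (m + 1)*(m^2 - 4*m) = m*(m + 1)*(m - 4)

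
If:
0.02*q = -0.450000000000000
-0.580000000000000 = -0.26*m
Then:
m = 2.23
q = -22.50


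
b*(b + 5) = b^2 + 5*b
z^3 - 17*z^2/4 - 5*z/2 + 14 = (z - 4)*(z - 2)*(z + 7/4)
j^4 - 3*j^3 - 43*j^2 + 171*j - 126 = (j - 6)*(j - 3)*(j - 1)*(j + 7)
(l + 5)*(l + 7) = l^2 + 12*l + 35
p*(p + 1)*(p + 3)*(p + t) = p^4 + p^3*t + 4*p^3 + 4*p^2*t + 3*p^2 + 3*p*t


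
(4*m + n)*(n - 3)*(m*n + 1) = 4*m^2*n^2 - 12*m^2*n + m*n^3 - 3*m*n^2 + 4*m*n - 12*m + n^2 - 3*n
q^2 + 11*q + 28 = (q + 4)*(q + 7)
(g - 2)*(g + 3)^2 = g^3 + 4*g^2 - 3*g - 18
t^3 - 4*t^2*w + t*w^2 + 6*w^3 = (t - 3*w)*(t - 2*w)*(t + w)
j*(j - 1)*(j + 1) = j^3 - j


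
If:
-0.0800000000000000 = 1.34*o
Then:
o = -0.06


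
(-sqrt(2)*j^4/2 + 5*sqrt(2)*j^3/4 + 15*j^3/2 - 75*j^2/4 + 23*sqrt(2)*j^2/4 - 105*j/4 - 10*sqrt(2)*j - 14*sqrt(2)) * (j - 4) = -sqrt(2)*j^5/2 + 13*sqrt(2)*j^4/4 + 15*j^4/2 - 195*j^3/4 + 3*sqrt(2)*j^3/4 - 33*sqrt(2)*j^2 + 195*j^2/4 + 26*sqrt(2)*j + 105*j + 56*sqrt(2)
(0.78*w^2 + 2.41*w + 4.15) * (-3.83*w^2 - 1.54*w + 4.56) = -2.9874*w^4 - 10.4315*w^3 - 16.0491*w^2 + 4.5986*w + 18.924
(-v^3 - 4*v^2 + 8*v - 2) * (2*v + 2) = -2*v^4 - 10*v^3 + 8*v^2 + 12*v - 4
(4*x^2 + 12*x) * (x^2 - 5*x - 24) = 4*x^4 - 8*x^3 - 156*x^2 - 288*x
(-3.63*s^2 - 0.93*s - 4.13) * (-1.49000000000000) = 5.4087*s^2 + 1.3857*s + 6.1537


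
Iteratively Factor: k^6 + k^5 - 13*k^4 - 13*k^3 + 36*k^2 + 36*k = (k + 2)*(k^5 - k^4 - 11*k^3 + 9*k^2 + 18*k) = (k + 1)*(k + 2)*(k^4 - 2*k^3 - 9*k^2 + 18*k) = (k - 3)*(k + 1)*(k + 2)*(k^3 + k^2 - 6*k) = (k - 3)*(k + 1)*(k + 2)*(k + 3)*(k^2 - 2*k) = (k - 3)*(k - 2)*(k + 1)*(k + 2)*(k + 3)*(k)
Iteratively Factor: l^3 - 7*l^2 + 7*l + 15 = (l - 3)*(l^2 - 4*l - 5) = (l - 3)*(l + 1)*(l - 5)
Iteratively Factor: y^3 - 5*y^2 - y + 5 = (y + 1)*(y^2 - 6*y + 5) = (y - 1)*(y + 1)*(y - 5)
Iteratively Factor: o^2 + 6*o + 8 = (o + 2)*(o + 4)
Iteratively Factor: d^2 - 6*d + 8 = (d - 4)*(d - 2)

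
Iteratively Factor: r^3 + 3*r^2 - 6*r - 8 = (r + 4)*(r^2 - r - 2) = (r + 1)*(r + 4)*(r - 2)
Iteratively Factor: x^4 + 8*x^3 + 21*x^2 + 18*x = (x)*(x^3 + 8*x^2 + 21*x + 18) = x*(x + 3)*(x^2 + 5*x + 6) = x*(x + 2)*(x + 3)*(x + 3)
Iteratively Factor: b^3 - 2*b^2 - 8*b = (b + 2)*(b^2 - 4*b) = b*(b + 2)*(b - 4)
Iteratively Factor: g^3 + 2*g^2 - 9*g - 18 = (g + 3)*(g^2 - g - 6) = (g - 3)*(g + 3)*(g + 2)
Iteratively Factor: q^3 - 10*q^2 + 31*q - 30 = (q - 2)*(q^2 - 8*q + 15) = (q - 3)*(q - 2)*(q - 5)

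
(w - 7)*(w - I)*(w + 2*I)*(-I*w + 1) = -I*w^4 + 2*w^3 + 7*I*w^3 - 14*w^2 - I*w^2 + 2*w + 7*I*w - 14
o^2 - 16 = (o - 4)*(o + 4)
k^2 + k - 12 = (k - 3)*(k + 4)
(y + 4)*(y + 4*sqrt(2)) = y^2 + 4*y + 4*sqrt(2)*y + 16*sqrt(2)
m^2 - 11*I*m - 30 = (m - 6*I)*(m - 5*I)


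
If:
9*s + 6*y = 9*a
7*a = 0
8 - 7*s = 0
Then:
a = 0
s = 8/7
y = -12/7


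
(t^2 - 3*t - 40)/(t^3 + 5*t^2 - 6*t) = (t^2 - 3*t - 40)/(t*(t^2 + 5*t - 6))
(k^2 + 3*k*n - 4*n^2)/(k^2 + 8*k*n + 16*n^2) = (k - n)/(k + 4*n)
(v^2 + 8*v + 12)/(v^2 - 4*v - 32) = (v^2 + 8*v + 12)/(v^2 - 4*v - 32)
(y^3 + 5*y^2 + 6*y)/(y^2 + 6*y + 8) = y*(y + 3)/(y + 4)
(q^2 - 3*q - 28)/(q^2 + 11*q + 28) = (q - 7)/(q + 7)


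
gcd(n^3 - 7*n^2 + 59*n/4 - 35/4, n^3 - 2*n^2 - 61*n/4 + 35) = n^2 - 6*n + 35/4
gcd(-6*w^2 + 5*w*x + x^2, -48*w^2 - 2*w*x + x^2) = 6*w + x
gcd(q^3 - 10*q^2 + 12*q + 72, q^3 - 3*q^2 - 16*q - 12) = q^2 - 4*q - 12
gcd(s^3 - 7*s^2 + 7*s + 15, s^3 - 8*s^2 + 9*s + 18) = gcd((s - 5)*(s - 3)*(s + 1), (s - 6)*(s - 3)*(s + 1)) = s^2 - 2*s - 3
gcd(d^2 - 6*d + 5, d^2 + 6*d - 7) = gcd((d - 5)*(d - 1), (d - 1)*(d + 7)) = d - 1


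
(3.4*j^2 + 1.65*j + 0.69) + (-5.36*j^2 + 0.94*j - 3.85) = -1.96*j^2 + 2.59*j - 3.16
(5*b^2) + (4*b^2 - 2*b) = 9*b^2 - 2*b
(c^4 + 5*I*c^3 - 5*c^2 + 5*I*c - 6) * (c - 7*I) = c^5 - 2*I*c^4 + 30*c^3 + 40*I*c^2 + 29*c + 42*I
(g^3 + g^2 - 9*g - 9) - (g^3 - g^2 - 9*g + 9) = 2*g^2 - 18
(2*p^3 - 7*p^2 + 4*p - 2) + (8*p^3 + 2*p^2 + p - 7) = 10*p^3 - 5*p^2 + 5*p - 9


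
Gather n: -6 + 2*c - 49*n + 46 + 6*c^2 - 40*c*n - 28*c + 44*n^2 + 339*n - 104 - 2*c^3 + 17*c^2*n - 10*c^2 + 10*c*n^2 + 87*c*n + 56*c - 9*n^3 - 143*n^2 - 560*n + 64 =-2*c^3 - 4*c^2 + 30*c - 9*n^3 + n^2*(10*c - 99) + n*(17*c^2 + 47*c - 270)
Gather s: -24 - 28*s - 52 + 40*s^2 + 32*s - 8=40*s^2 + 4*s - 84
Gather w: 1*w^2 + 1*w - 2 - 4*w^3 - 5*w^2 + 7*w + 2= -4*w^3 - 4*w^2 + 8*w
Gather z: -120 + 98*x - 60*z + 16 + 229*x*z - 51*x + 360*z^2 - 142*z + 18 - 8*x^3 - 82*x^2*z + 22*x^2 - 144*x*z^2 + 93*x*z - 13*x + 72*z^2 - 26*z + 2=-8*x^3 + 22*x^2 + 34*x + z^2*(432 - 144*x) + z*(-82*x^2 + 322*x - 228) - 84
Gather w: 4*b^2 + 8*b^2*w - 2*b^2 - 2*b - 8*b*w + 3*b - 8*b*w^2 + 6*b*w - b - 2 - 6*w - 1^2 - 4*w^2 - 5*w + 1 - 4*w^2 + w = 2*b^2 + w^2*(-8*b - 8) + w*(8*b^2 - 2*b - 10) - 2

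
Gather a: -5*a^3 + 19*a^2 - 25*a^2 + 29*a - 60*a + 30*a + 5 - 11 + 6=-5*a^3 - 6*a^2 - a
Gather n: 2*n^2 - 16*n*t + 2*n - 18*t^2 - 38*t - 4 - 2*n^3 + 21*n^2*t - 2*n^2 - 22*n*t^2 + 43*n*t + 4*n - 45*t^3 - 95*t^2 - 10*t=-2*n^3 + 21*n^2*t + n*(-22*t^2 + 27*t + 6) - 45*t^3 - 113*t^2 - 48*t - 4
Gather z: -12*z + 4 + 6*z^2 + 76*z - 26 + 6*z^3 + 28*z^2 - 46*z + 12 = 6*z^3 + 34*z^2 + 18*z - 10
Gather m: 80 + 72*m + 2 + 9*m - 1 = 81*m + 81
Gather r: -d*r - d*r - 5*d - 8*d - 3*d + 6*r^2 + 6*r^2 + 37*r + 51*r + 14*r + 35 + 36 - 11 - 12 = -16*d + 12*r^2 + r*(102 - 2*d) + 48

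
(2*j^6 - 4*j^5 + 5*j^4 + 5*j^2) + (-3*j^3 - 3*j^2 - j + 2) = 2*j^6 - 4*j^5 + 5*j^4 - 3*j^3 + 2*j^2 - j + 2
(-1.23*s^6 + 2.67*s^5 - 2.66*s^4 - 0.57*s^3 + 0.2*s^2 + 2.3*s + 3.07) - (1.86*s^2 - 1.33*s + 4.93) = -1.23*s^6 + 2.67*s^5 - 2.66*s^4 - 0.57*s^3 - 1.66*s^2 + 3.63*s - 1.86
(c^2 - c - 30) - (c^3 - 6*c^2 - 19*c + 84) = -c^3 + 7*c^2 + 18*c - 114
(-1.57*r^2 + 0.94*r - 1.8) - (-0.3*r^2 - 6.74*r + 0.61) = -1.27*r^2 + 7.68*r - 2.41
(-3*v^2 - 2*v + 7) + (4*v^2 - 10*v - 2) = v^2 - 12*v + 5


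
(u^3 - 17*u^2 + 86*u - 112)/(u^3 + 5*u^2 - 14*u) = (u^2 - 15*u + 56)/(u*(u + 7))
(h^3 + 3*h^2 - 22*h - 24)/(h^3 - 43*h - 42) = (h - 4)/(h - 7)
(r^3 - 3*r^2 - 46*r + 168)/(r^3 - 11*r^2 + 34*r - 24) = (r + 7)/(r - 1)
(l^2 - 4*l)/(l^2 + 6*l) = (l - 4)/(l + 6)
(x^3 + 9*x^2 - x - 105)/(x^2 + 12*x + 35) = x - 3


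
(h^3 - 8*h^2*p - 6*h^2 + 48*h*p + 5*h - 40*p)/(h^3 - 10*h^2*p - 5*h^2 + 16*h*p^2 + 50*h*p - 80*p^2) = (1 - h)/(-h + 2*p)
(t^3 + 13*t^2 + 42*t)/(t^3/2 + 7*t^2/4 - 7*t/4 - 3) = 4*t*(t^2 + 13*t + 42)/(2*t^3 + 7*t^2 - 7*t - 12)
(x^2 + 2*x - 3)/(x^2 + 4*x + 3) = (x - 1)/(x + 1)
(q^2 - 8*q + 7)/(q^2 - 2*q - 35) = (q - 1)/(q + 5)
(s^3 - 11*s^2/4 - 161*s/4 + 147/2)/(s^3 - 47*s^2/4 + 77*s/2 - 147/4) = (s + 6)/(s - 3)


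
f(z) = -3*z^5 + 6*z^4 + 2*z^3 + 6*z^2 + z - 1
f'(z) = -15*z^4 + 24*z^3 + 6*z^2 + 12*z + 1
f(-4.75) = 10223.88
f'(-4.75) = -10128.75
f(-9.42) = 268618.54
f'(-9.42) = -137753.38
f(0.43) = 0.86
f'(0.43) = 8.66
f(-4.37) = 6911.56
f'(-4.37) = -7410.12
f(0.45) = 1.04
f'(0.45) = 9.19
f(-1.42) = 45.67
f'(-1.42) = -133.65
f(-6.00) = 30881.00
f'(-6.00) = -24479.00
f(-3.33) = 1954.54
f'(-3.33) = -2703.11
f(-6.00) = 30881.00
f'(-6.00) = -24479.00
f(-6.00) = 30881.00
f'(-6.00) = -24479.00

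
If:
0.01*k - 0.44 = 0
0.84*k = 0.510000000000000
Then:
No Solution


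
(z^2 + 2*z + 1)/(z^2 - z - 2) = (z + 1)/(z - 2)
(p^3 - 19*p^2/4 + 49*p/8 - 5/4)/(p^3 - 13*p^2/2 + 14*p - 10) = (p - 1/4)/(p - 2)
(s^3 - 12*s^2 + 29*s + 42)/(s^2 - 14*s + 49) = (s^2 - 5*s - 6)/(s - 7)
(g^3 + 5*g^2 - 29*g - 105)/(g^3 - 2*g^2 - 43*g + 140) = (g + 3)/(g - 4)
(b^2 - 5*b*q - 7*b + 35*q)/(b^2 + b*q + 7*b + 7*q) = (b^2 - 5*b*q - 7*b + 35*q)/(b^2 + b*q + 7*b + 7*q)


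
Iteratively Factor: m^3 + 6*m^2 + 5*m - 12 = (m - 1)*(m^2 + 7*m + 12) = (m - 1)*(m + 4)*(m + 3)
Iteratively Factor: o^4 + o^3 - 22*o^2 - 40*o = (o + 2)*(o^3 - o^2 - 20*o) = (o + 2)*(o + 4)*(o^2 - 5*o) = (o - 5)*(o + 2)*(o + 4)*(o)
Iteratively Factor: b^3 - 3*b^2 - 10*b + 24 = (b - 2)*(b^2 - b - 12) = (b - 4)*(b - 2)*(b + 3)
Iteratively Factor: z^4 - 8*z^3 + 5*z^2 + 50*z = (z + 2)*(z^3 - 10*z^2 + 25*z) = z*(z + 2)*(z^2 - 10*z + 25) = z*(z - 5)*(z + 2)*(z - 5)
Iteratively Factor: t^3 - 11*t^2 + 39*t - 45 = (t - 3)*(t^2 - 8*t + 15) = (t - 5)*(t - 3)*(t - 3)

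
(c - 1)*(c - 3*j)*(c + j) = c^3 - 2*c^2*j - c^2 - 3*c*j^2 + 2*c*j + 3*j^2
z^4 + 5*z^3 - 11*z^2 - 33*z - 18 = (z - 3)*(z + 1)^2*(z + 6)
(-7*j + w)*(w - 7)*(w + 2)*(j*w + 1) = -7*j^2*w^3 + 35*j^2*w^2 + 98*j^2*w + j*w^4 - 5*j*w^3 - 21*j*w^2 + 35*j*w + 98*j + w^3 - 5*w^2 - 14*w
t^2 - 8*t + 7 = (t - 7)*(t - 1)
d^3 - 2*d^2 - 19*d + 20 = (d - 5)*(d - 1)*(d + 4)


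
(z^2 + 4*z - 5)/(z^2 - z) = (z + 5)/z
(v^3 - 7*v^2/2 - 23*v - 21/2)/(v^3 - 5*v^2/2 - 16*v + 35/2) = (2*v^3 - 7*v^2 - 46*v - 21)/(2*v^3 - 5*v^2 - 32*v + 35)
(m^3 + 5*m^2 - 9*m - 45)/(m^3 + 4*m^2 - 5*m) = (m^2 - 9)/(m*(m - 1))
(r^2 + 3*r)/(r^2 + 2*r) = (r + 3)/(r + 2)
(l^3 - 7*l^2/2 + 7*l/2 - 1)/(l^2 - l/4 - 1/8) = 4*(l^2 - 3*l + 2)/(4*l + 1)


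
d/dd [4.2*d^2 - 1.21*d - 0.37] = 8.4*d - 1.21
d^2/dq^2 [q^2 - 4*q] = 2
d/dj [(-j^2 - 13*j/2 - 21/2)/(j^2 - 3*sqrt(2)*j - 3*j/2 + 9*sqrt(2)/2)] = ((-4*j - 13)*(2*j^2 - 6*sqrt(2)*j - 3*j + 9*sqrt(2)) - (-4*j + 3 + 6*sqrt(2))*(2*j^2 + 13*j + 21))/(2*j^2 - 6*sqrt(2)*j - 3*j + 9*sqrt(2))^2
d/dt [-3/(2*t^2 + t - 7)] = 3*(4*t + 1)/(2*t^2 + t - 7)^2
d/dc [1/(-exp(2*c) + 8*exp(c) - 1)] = 2*(exp(c) - 4)*exp(c)/(exp(2*c) - 8*exp(c) + 1)^2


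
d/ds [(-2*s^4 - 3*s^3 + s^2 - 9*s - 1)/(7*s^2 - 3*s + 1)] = (-28*s^5 - 3*s^4 + 10*s^3 + 51*s^2 + 16*s - 12)/(49*s^4 - 42*s^3 + 23*s^2 - 6*s + 1)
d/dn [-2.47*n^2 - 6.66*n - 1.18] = -4.94*n - 6.66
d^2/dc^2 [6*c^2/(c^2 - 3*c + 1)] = 12*(3*c^3 - 3*c^2 + 1)/(c^6 - 9*c^5 + 30*c^4 - 45*c^3 + 30*c^2 - 9*c + 1)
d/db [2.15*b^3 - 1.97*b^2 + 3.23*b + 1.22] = 6.45*b^2 - 3.94*b + 3.23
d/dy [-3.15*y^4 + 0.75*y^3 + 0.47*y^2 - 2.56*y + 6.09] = -12.6*y^3 + 2.25*y^2 + 0.94*y - 2.56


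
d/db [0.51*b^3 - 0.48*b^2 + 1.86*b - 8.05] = 1.53*b^2 - 0.96*b + 1.86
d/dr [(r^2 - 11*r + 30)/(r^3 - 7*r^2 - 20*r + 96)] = (-r^4 + 22*r^3 - 187*r^2 + 612*r - 456)/(r^6 - 14*r^5 + 9*r^4 + 472*r^3 - 944*r^2 - 3840*r + 9216)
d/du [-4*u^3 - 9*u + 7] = -12*u^2 - 9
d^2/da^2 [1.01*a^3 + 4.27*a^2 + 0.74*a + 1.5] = 6.06*a + 8.54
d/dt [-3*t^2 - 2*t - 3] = -6*t - 2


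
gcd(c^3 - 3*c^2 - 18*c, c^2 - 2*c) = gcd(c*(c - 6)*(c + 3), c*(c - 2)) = c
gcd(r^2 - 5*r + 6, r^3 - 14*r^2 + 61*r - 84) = r - 3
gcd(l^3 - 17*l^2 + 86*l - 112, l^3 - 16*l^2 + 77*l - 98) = l^2 - 9*l + 14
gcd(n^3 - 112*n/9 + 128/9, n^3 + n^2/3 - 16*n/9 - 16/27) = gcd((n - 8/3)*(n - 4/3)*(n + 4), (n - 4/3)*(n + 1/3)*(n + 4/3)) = n - 4/3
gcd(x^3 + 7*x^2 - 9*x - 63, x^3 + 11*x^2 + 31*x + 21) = x^2 + 10*x + 21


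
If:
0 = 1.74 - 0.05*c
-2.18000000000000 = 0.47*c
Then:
No Solution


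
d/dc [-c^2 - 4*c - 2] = -2*c - 4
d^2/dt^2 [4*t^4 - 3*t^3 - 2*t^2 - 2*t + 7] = 48*t^2 - 18*t - 4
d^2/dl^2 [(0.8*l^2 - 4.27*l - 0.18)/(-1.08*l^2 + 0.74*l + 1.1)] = (-8.88178419700125e-16*l^4 + 8.68233600000001*l^3 - 4.442688*l^2 + 29.573424*l - 8.262744)/(1.259712*l^6 - 2.589408*l^5 - 2.074896*l^4 + 4.869496*l^3 + 2.11332*l^2 - 2.6862*l - 1.331)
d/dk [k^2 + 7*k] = 2*k + 7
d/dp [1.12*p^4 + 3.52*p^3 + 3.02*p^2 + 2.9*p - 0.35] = 4.48*p^3 + 10.56*p^2 + 6.04*p + 2.9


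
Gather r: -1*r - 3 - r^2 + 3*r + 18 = -r^2 + 2*r + 15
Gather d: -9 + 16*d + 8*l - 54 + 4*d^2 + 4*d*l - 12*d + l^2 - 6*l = 4*d^2 + d*(4*l + 4) + l^2 + 2*l - 63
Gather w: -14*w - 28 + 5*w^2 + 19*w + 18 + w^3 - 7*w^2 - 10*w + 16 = w^3 - 2*w^2 - 5*w + 6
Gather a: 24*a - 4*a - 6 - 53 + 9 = 20*a - 50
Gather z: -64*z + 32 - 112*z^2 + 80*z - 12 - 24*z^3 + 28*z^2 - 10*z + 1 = -24*z^3 - 84*z^2 + 6*z + 21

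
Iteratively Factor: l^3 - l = (l + 1)*(l^2 - l) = l*(l + 1)*(l - 1)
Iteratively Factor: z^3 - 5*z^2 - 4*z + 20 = (z - 5)*(z^2 - 4) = (z - 5)*(z + 2)*(z - 2)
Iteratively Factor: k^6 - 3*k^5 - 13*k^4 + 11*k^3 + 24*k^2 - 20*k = (k - 1)*(k^5 - 2*k^4 - 15*k^3 - 4*k^2 + 20*k) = (k - 1)*(k + 2)*(k^4 - 4*k^3 - 7*k^2 + 10*k) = (k - 1)^2*(k + 2)*(k^3 - 3*k^2 - 10*k) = (k - 1)^2*(k + 2)^2*(k^2 - 5*k) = (k - 5)*(k - 1)^2*(k + 2)^2*(k)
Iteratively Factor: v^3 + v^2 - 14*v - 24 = (v + 3)*(v^2 - 2*v - 8) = (v - 4)*(v + 3)*(v + 2)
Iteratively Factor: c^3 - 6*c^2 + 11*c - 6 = (c - 2)*(c^2 - 4*c + 3) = (c - 3)*(c - 2)*(c - 1)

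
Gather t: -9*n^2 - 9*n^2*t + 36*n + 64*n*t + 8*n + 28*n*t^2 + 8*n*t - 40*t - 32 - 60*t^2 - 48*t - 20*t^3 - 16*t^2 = -9*n^2 + 44*n - 20*t^3 + t^2*(28*n - 76) + t*(-9*n^2 + 72*n - 88) - 32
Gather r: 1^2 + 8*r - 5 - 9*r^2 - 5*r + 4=-9*r^2 + 3*r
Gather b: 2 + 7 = 9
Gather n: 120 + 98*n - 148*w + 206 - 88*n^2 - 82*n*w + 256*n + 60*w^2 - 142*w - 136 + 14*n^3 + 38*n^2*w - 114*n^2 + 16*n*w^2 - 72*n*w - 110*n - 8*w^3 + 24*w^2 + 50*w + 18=14*n^3 + n^2*(38*w - 202) + n*(16*w^2 - 154*w + 244) - 8*w^3 + 84*w^2 - 240*w + 208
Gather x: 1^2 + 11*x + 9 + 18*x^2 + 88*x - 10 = 18*x^2 + 99*x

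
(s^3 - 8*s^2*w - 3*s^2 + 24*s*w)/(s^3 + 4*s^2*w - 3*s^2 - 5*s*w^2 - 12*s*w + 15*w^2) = s*(s - 8*w)/(s^2 + 4*s*w - 5*w^2)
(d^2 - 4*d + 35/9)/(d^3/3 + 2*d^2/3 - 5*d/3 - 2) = (9*d^2 - 36*d + 35)/(3*(d^3 + 2*d^2 - 5*d - 6))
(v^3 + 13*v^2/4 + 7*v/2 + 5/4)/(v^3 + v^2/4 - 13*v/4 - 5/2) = (v + 1)/(v - 2)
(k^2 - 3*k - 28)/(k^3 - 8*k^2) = (k^2 - 3*k - 28)/(k^2*(k - 8))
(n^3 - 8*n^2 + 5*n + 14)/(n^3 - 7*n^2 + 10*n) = (n^2 - 6*n - 7)/(n*(n - 5))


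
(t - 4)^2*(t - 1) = t^3 - 9*t^2 + 24*t - 16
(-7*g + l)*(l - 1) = -7*g*l + 7*g + l^2 - l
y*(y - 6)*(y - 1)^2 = y^4 - 8*y^3 + 13*y^2 - 6*y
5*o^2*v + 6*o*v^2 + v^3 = v*(o + v)*(5*o + v)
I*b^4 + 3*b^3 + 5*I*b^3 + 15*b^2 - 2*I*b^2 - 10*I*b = b*(b + 5)*(b - 2*I)*(I*b + 1)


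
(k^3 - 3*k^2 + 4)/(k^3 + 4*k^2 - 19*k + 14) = (k^2 - k - 2)/(k^2 + 6*k - 7)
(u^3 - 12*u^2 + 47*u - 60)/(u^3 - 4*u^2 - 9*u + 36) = (u - 5)/(u + 3)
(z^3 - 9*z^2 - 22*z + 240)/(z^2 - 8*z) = z - 1 - 30/z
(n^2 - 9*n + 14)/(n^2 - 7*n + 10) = (n - 7)/(n - 5)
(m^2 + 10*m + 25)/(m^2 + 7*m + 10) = (m + 5)/(m + 2)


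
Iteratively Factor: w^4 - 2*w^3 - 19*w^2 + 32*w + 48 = (w - 3)*(w^3 + w^2 - 16*w - 16) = (w - 4)*(w - 3)*(w^2 + 5*w + 4) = (w - 4)*(w - 3)*(w + 1)*(w + 4)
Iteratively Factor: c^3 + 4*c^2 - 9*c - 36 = (c + 4)*(c^2 - 9) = (c + 3)*(c + 4)*(c - 3)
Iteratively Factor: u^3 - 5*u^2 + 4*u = (u - 1)*(u^2 - 4*u) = (u - 4)*(u - 1)*(u)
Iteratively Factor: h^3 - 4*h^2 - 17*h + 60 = (h + 4)*(h^2 - 8*h + 15) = (h - 5)*(h + 4)*(h - 3)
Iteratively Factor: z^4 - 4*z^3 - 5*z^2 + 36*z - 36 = (z + 3)*(z^3 - 7*z^2 + 16*z - 12) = (z - 2)*(z + 3)*(z^2 - 5*z + 6) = (z - 2)^2*(z + 3)*(z - 3)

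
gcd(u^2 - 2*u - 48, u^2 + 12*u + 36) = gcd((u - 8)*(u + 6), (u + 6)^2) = u + 6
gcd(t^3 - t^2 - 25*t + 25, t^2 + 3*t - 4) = t - 1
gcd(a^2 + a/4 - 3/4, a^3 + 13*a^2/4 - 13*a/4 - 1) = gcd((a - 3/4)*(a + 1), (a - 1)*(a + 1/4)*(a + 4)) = 1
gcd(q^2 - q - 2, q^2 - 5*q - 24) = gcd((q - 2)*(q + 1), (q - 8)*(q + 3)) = 1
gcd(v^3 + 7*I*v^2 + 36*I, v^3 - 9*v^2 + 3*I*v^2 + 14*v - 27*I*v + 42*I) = v + 3*I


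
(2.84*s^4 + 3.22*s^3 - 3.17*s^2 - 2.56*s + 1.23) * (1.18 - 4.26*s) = -12.0984*s^5 - 10.366*s^4 + 17.3038*s^3 + 7.165*s^2 - 8.2606*s + 1.4514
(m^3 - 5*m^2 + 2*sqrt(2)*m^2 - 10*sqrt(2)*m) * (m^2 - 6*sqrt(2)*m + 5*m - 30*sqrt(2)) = m^5 - 4*sqrt(2)*m^4 - 49*m^3 + 100*sqrt(2)*m^2 + 600*m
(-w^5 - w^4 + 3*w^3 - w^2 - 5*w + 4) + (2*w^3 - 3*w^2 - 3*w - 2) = -w^5 - w^4 + 5*w^3 - 4*w^2 - 8*w + 2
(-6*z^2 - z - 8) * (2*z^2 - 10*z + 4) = -12*z^4 + 58*z^3 - 30*z^2 + 76*z - 32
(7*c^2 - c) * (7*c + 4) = 49*c^3 + 21*c^2 - 4*c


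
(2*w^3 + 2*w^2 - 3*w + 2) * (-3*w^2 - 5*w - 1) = -6*w^5 - 16*w^4 - 3*w^3 + 7*w^2 - 7*w - 2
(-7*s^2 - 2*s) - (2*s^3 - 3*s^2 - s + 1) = -2*s^3 - 4*s^2 - s - 1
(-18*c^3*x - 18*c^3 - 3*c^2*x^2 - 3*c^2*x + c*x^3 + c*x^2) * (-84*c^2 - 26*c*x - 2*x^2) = 1512*c^5*x + 1512*c^5 + 720*c^4*x^2 + 720*c^4*x + 30*c^3*x^3 + 30*c^3*x^2 - 20*c^2*x^4 - 20*c^2*x^3 - 2*c*x^5 - 2*c*x^4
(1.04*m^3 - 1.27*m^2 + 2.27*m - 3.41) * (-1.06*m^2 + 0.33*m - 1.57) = -1.1024*m^5 + 1.6894*m^4 - 4.4581*m^3 + 6.3576*m^2 - 4.6892*m + 5.3537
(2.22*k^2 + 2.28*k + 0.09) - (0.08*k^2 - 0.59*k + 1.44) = 2.14*k^2 + 2.87*k - 1.35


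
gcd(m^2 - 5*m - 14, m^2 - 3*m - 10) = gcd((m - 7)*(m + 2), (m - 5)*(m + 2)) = m + 2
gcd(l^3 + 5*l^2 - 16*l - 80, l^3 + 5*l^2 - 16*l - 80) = l^3 + 5*l^2 - 16*l - 80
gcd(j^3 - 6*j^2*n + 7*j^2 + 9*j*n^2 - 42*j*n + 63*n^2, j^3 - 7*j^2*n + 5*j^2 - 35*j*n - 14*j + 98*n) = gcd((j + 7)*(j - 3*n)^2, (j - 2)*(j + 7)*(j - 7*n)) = j + 7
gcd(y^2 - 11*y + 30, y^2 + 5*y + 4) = 1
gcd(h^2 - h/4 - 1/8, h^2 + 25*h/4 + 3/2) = h + 1/4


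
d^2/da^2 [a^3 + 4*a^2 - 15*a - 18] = 6*a + 8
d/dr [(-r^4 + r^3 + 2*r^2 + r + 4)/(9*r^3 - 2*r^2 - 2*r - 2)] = (-9*r^6 + 4*r^5 - 14*r^4 - 14*r^3 - 116*r^2 + 8*r + 6)/(81*r^6 - 36*r^5 - 32*r^4 - 28*r^3 + 12*r^2 + 8*r + 4)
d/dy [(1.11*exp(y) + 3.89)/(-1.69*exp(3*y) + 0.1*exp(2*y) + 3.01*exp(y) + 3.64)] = (3.7518*exp(3*y) + 19.6113*exp(2*y) - 0.778*exp(y) - 7.6685)*exp(y)/(2.8561*exp(6*y) - 0.338*exp(5*y) - 10.1638*exp(4*y) - 11.7012*exp(3*y) + 9.7881*exp(2*y) + 21.9128*exp(y) + 13.2496)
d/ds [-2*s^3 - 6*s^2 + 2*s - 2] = -6*s^2 - 12*s + 2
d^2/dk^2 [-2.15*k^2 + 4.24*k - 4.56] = -4.30000000000000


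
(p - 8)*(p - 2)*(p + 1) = p^3 - 9*p^2 + 6*p + 16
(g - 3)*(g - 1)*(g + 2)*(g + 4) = g^4 + 2*g^3 - 13*g^2 - 14*g + 24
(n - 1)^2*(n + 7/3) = n^3 + n^2/3 - 11*n/3 + 7/3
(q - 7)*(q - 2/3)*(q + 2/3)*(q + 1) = q^4 - 6*q^3 - 67*q^2/9 + 8*q/3 + 28/9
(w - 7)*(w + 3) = w^2 - 4*w - 21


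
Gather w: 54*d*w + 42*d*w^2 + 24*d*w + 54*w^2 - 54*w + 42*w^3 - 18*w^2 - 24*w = 42*w^3 + w^2*(42*d + 36) + w*(78*d - 78)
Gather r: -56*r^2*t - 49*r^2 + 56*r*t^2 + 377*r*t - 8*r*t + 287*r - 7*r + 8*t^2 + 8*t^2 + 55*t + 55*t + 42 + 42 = r^2*(-56*t - 49) + r*(56*t^2 + 369*t + 280) + 16*t^2 + 110*t + 84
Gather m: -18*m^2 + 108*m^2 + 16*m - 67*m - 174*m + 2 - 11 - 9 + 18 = 90*m^2 - 225*m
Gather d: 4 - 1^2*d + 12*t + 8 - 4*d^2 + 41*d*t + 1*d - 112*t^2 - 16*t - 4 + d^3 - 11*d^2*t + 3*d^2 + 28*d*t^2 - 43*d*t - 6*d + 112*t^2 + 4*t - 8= d^3 + d^2*(-11*t - 1) + d*(28*t^2 - 2*t - 6)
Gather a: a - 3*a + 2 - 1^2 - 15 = -2*a - 14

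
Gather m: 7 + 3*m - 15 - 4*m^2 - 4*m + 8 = -4*m^2 - m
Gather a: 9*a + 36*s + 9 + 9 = 9*a + 36*s + 18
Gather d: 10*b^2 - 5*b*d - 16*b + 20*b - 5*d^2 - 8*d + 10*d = 10*b^2 + 4*b - 5*d^2 + d*(2 - 5*b)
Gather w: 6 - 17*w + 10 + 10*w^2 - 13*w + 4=10*w^2 - 30*w + 20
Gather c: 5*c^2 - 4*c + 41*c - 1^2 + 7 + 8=5*c^2 + 37*c + 14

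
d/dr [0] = 0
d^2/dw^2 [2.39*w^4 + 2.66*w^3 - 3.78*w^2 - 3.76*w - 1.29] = 28.68*w^2 + 15.96*w - 7.56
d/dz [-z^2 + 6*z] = 6 - 2*z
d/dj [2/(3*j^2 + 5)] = -12*j/(3*j^2 + 5)^2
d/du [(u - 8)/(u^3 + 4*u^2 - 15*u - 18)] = (u^3 + 4*u^2 - 15*u - (u - 8)*(3*u^2 + 8*u - 15) - 18)/(u^3 + 4*u^2 - 15*u - 18)^2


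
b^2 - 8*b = b*(b - 8)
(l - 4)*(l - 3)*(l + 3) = l^3 - 4*l^2 - 9*l + 36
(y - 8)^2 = y^2 - 16*y + 64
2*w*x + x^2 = x*(2*w + x)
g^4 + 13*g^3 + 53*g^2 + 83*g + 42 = (g + 1)*(g + 2)*(g + 3)*(g + 7)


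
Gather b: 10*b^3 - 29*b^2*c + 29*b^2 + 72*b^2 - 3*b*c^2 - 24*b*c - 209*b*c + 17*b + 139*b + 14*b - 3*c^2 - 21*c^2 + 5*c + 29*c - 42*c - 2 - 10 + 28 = 10*b^3 + b^2*(101 - 29*c) + b*(-3*c^2 - 233*c + 170) - 24*c^2 - 8*c + 16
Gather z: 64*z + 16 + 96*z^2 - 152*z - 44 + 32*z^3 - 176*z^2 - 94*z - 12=32*z^3 - 80*z^2 - 182*z - 40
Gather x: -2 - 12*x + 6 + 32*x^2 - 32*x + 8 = 32*x^2 - 44*x + 12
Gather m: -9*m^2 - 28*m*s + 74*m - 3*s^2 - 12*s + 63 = -9*m^2 + m*(74 - 28*s) - 3*s^2 - 12*s + 63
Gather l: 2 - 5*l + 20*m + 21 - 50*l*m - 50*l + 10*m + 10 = l*(-50*m - 55) + 30*m + 33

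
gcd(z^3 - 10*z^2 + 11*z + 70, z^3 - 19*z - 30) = z^2 - 3*z - 10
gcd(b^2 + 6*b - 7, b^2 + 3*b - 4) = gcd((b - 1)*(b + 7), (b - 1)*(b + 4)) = b - 1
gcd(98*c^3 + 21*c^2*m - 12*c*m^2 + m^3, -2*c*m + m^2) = 1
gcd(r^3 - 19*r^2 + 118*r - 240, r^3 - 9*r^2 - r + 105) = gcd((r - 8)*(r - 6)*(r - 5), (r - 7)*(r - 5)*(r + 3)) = r - 5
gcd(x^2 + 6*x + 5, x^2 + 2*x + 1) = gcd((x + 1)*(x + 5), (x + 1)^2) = x + 1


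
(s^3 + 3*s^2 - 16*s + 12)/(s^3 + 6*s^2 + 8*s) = (s^3 + 3*s^2 - 16*s + 12)/(s*(s^2 + 6*s + 8))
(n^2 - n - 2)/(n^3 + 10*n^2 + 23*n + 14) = (n - 2)/(n^2 + 9*n + 14)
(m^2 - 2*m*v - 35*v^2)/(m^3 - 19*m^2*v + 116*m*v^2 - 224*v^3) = (m + 5*v)/(m^2 - 12*m*v + 32*v^2)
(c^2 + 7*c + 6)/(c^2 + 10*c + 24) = (c + 1)/(c + 4)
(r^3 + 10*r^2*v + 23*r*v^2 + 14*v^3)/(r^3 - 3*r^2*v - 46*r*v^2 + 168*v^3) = (r^2 + 3*r*v + 2*v^2)/(r^2 - 10*r*v + 24*v^2)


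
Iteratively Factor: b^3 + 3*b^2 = (b)*(b^2 + 3*b) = b*(b + 3)*(b)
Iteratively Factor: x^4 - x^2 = (x - 1)*(x^3 + x^2) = x*(x - 1)*(x^2 + x) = x*(x - 1)*(x + 1)*(x)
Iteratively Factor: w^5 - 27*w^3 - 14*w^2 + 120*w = (w + 3)*(w^4 - 3*w^3 - 18*w^2 + 40*w) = w*(w + 3)*(w^3 - 3*w^2 - 18*w + 40) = w*(w - 2)*(w + 3)*(w^2 - w - 20) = w*(w - 5)*(w - 2)*(w + 3)*(w + 4)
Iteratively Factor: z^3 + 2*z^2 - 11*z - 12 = (z + 1)*(z^2 + z - 12) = (z - 3)*(z + 1)*(z + 4)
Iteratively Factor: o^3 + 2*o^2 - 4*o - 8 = (o + 2)*(o^2 - 4) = (o + 2)^2*(o - 2)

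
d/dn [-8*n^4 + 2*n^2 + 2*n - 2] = -32*n^3 + 4*n + 2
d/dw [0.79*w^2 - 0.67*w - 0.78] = 1.58*w - 0.67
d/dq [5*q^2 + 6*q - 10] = 10*q + 6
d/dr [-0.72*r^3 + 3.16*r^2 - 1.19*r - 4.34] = -2.16*r^2 + 6.32*r - 1.19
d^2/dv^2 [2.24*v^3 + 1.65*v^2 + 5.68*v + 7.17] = 13.44*v + 3.3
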